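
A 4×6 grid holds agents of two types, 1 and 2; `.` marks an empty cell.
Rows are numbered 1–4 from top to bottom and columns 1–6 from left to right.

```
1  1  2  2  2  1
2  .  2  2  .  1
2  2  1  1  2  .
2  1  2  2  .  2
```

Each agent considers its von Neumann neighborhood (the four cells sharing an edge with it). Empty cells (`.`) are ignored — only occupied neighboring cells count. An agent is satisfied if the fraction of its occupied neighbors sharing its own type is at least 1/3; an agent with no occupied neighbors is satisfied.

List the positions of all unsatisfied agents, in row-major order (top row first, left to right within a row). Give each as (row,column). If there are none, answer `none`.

(1,1)1 1/2 satisfied
(1,2)1 1/2 satisfied
(1,3)2 2/3 satisfied
(1,4)2 3/3 satisfied
(1,5)2 1/2 satisfied
(1,6)1 1/2 satisfied
(2,1)2 1/2 satisfied
(2,3)2 2/3 satisfied
(2,4)2 2/3 satisfied
(2,6)1 1/1 satisfied
(3,1)2 3/3 satisfied
(3,2)2 1/3 satisfied
(3,3)1 1/4 not
(3,4)1 1/4 not
(3,5)2 0/1 not
(4,1)2 1/2 satisfied
(4,2)1 0/3 not
(4,3)2 1/3 satisfied
(4,4)2 1/2 satisfied
(4,6)2 0/0 satisfied

(3,3), (3,4), (3,5), (4,2)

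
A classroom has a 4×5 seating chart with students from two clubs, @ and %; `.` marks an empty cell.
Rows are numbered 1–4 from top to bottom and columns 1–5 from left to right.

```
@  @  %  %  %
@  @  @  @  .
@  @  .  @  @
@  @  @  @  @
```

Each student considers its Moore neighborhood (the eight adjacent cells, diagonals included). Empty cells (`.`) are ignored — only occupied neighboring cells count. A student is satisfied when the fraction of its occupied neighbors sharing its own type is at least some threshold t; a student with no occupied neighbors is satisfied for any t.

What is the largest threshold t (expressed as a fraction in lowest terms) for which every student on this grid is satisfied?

Row 1: (1,1)@ 3/3 · (1,2)@ 4/5 · (1,3)% 1/5 · (1,4)% 2/4 · (1,5)% 1/2
Row 2: (2,1)@ 5/5 · (2,2)@ 6/7 · (2,3)@ 5/7 · (2,4)@ 3/6
Row 3: (3,1)@ 5/5 · (3,2)@ 7/7 · (3,4)@ 6/6 · (3,5)@ 4/4
Row 4: (4,1)@ 3/3 · (4,2)@ 4/4 · (4,3)@ 4/4 · (4,4)@ 4/4 · (4,5)@ 3/3
The smallest same-type fraction is 1/5 at (1,3), which reduces to 1/5. Any threshold above that leaves this student unsatisfied.

1/5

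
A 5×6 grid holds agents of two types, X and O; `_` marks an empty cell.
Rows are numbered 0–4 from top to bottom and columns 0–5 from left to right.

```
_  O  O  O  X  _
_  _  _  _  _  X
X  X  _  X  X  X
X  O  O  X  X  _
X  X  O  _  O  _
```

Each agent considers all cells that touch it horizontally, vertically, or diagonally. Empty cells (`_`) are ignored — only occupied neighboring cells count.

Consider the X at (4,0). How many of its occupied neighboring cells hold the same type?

Occupied neighbors of (4,0): (3,0)=X, (3,1)=O, (4,1)=X.
Same type (X): 2 of 3.

2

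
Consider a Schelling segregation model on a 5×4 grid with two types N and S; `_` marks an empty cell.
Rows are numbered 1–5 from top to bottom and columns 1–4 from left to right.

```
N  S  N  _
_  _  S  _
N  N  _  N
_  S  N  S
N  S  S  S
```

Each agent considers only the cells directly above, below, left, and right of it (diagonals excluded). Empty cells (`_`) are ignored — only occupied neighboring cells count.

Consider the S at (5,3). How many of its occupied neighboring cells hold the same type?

2

Occupied neighbors of (5,3): (4,3)=N, (5,2)=S, (5,4)=S.
Same type (S): 2 of 3.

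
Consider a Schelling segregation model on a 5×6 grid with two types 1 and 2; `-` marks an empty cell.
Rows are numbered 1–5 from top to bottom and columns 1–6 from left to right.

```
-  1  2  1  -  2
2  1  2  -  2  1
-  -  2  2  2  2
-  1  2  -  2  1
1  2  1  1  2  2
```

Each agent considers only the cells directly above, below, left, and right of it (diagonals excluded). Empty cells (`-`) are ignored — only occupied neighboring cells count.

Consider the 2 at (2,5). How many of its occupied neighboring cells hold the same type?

Occupied neighbors of (2,5): (3,5)=2, (2,6)=1.
Same type (2): 1 of 2.

1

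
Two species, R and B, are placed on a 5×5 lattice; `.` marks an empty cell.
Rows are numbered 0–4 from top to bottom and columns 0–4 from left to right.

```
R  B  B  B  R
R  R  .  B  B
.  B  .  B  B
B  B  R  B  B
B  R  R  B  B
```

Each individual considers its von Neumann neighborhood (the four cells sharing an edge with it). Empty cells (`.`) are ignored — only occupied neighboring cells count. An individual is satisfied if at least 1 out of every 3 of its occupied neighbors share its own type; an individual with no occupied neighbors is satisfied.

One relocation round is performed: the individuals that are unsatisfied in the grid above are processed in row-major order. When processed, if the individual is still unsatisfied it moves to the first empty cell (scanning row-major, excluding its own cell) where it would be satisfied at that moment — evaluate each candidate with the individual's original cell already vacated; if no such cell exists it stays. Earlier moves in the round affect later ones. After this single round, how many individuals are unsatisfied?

Initially unsatisfied (in order): (0,4).
  (0,4) → (1,2).
Resulting grid:
R B B B .
R R R B B
. B . B B
B B R B B
B R R B B
All satisfied now.

0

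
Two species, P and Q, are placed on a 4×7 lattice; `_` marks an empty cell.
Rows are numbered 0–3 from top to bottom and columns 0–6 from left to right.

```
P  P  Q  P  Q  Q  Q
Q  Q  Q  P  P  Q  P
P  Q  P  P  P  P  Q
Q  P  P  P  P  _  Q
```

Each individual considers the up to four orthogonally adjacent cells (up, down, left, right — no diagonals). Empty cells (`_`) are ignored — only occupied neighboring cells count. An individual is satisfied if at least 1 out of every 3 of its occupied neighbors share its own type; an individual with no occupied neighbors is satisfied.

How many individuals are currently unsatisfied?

5

Row 0: (0,0)P 1/2 ✓ · (0,1)P 1/3 ✓ · (0,2)Q 1/3 ✓ · (0,3)P 1/3 ✓ · (0,4)Q 1/3 ✓ · (0,5)Q 3/3 ✓ · (0,6)Q 1/2 ✓
Row 1: (1,0)Q 1/3 ✓ · (1,1)Q 3/4 ✓ · (1,2)Q 2/4 ✓ · (1,3)P 3/4 ✓ · (1,4)P 2/4 ✓ · (1,5)Q 1/4 ✗ · (1,6)P 0/3 ✗
Row 2: (2,0)P 0/3 ✗ · (2,1)Q 1/4 ✗ · (2,2)P 2/4 ✓ · (2,3)P 4/4 ✓ · (2,4)P 4/4 ✓ · (2,5)P 1/3 ✓ · (2,6)Q 1/3 ✓
Row 3: (3,0)Q 0/2 ✗ · (3,1)P 1/3 ✓ · (3,2)P 3/3 ✓ · (3,3)P 3/3 ✓ · (3,4)P 2/2 ✓ · (3,6)Q 1/1 ✓
Unsatisfied: (1,5), (1,6), (2,0), (2,1), (3,0) — 5 in total.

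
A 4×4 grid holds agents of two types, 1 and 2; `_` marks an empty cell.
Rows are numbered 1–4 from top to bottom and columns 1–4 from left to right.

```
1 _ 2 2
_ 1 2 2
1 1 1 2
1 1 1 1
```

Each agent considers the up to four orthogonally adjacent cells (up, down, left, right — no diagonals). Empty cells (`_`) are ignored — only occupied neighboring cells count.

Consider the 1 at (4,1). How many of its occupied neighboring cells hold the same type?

2

Occupied neighbors of (4,1): (3,1)=1, (4,2)=1.
Same type (1): 2 of 2.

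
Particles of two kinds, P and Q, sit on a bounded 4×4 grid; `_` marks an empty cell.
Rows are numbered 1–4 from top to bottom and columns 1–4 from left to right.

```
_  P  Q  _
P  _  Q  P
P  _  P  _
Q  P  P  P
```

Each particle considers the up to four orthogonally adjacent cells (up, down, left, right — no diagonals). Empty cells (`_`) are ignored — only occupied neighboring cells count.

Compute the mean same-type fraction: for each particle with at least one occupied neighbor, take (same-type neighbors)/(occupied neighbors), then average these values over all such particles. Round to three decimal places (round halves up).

0.485

Row 1: (1,2)P 0/1 · (1,3)Q 1/2
Row 2: (2,1)P 1/1 · (2,3)Q 1/3 · (2,4)P 0/1
Row 3: (3,1)P 1/2 · (3,3)P 1/2
Row 4: (4,1)Q 0/2 · (4,2)P 1/2 · (4,3)P 3/3 · (4,4)P 1/1
Sum over 11 particles: 0/1 + 1/2 + 1/1 + 1/3 + 0/1 + 1/2 + 1/2 + 0/2 + 1/2 + 3/3 + 1/1 = 16/3; mean = 16/3 ÷ 11 = 16/33 = 0.484848… → 0.485.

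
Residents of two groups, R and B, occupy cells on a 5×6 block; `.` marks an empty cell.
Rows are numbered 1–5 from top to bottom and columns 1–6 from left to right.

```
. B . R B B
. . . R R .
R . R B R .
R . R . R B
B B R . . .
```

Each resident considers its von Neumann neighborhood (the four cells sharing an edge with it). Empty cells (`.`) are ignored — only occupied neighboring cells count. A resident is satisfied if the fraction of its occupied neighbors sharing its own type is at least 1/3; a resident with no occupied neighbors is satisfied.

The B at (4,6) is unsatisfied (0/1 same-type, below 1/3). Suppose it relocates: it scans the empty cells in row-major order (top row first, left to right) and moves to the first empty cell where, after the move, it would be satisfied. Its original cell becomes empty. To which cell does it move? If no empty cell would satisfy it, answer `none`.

Vacating (4,6). Empty cells in order:
  (1,1): 1/1 same-type → satisfied — stop here.

(1,1)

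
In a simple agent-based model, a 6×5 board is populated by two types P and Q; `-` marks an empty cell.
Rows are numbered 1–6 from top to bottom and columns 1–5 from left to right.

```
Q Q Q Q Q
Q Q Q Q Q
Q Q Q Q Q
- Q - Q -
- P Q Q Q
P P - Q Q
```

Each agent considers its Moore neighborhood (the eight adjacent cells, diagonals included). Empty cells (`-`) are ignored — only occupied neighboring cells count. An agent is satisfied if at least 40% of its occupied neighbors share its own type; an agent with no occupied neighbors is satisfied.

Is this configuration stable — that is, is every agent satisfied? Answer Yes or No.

Row 1: (1,1)Q 3/3 satisfied · (1,2)Q 5/5 satisfied · (1,3)Q 5/5 satisfied · (1,4)Q 5/5 satisfied · (1,5)Q 3/3 satisfied
Row 2: (2,1)Q 5/5 satisfied · (2,2)Q 8/8 satisfied · (2,3)Q 8/8 satisfied · (2,4)Q 8/8 satisfied · (2,5)Q 5/5 satisfied
Row 3: (3,1)Q 4/4 satisfied · (3,2)Q 6/6 satisfied · (3,3)Q 7/7 satisfied · (3,4)Q 6/6 satisfied · (3,5)Q 4/4 satisfied
Row 4: (4,2)Q 4/5 satisfied · (4,4)Q 6/6 satisfied
Row 5: (5,2)P 2/4 satisfied · (5,3)Q 4/6 satisfied · (5,4)Q 5/5 satisfied · (5,5)Q 4/4 satisfied
Row 6: (6,1)P 2/2 satisfied · (6,2)P 2/3 satisfied · (6,4)Q 4/4 satisfied · (6,5)Q 3/3 satisfied
All meet the threshold, so the configuration is stable.

Yes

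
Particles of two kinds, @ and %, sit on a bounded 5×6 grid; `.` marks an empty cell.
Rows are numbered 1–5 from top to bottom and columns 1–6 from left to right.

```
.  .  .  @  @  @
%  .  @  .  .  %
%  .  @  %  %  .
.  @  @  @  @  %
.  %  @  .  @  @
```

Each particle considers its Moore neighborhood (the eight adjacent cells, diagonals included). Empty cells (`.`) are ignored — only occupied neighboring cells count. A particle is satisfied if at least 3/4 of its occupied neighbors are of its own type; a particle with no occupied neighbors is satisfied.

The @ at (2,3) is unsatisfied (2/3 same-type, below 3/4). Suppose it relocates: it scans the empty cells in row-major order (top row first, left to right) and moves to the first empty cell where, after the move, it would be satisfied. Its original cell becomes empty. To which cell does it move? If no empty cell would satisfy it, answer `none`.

(1,3)

Vacating (2,3). Empty cells in order:
  (1,1): 0/1 same-type → still unsatisfied.
  (1,2): 0/1 same-type → still unsatisfied.
  (1,3): 1/1 same-type → satisfied — stop here.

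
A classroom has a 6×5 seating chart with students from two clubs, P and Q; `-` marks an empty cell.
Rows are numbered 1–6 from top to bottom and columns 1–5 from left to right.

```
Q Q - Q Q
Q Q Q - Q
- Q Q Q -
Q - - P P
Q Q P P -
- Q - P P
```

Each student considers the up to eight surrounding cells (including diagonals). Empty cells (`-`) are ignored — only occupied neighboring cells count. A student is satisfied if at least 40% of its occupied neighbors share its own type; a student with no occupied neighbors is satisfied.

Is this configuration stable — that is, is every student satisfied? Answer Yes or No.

Row 1: (1,1)Q 3/3 ok · (1,2)Q 4/4 ok · (1,4)Q 3/3 ok · (1,5)Q 2/2 ok
Row 2: (2,1)Q 4/4 ok · (2,2)Q 6/6 ok · (2,3)Q 6/6 ok · (2,5)Q 3/3 ok
Row 3: (3,2)Q 5/5 ok · (3,3)Q 4/5 ok · (3,4)Q 3/5 ok
Row 4: (4,1)Q 3/3 ok · (4,4)P 3/5 ok · (4,5)P 2/3 ok
Row 5: (5,1)Q 3/3 ok · (5,2)Q 3/4 ok · (5,3)P 3/5 ok · (5,4)P 5/5 ok
Row 6: (6,2)Q 2/3 ok · (6,4)P 3/3 ok · (6,5)P 2/2 ok
All meet the threshold, so the configuration is stable.

Yes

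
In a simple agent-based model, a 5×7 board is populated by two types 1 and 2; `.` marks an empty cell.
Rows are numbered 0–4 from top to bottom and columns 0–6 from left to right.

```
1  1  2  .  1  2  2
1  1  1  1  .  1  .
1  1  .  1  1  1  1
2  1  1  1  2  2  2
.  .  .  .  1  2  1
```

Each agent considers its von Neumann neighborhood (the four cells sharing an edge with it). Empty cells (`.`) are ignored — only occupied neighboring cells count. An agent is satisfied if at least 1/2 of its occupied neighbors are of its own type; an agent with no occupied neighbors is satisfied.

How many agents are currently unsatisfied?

(0,0)1 2/2 satisfied
(0,1)1 2/3 satisfied
(0,2)2 0/2 not
(0,4)1 0/1 not
(0,5)2 1/3 not
(0,6)2 1/1 satisfied
(1,0)1 3/3 satisfied
(1,1)1 4/4 satisfied
(1,2)1 2/3 satisfied
(1,3)1 2/2 satisfied
(1,5)1 1/2 satisfied
(2,0)1 2/3 satisfied
(2,1)1 3/3 satisfied
(2,3)1 3/3 satisfied
(2,4)1 2/3 satisfied
(2,5)1 3/4 satisfied
(2,6)1 1/2 satisfied
(3,0)2 0/2 not
(3,1)1 2/3 satisfied
(3,2)1 2/2 satisfied
(3,3)1 2/3 satisfied
(3,4)2 1/4 not
(3,5)2 3/4 satisfied
(3,6)2 1/3 not
(4,4)1 0/2 not
(4,5)2 1/3 not
(4,6)1 0/2 not
Unsatisfied: (0,2), (0,4), (0,5), (3,0), (3,4), (3,6), (4,4), (4,5), (4,6) — 9 in total.

9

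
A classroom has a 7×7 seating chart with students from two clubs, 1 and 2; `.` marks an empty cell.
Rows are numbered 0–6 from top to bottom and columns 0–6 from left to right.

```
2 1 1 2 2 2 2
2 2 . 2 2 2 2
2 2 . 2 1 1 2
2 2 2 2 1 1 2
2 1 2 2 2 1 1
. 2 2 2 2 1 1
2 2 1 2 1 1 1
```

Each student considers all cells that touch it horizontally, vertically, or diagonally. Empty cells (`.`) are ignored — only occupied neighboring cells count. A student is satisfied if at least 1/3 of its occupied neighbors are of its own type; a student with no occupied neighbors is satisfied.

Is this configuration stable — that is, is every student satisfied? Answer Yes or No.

(0,0)2 2/3 ok
(0,1)1 1/4 unhappy
(0,2)1 1/4 unhappy
(0,3)2 3/4 ok
(0,4)2 5/5 ok
(0,5)2 5/5 ok
(0,6)2 3/3 ok
(1,0)2 4/5 ok
(1,1)2 4/6 ok
(1,3)2 4/6 ok
(1,4)2 6/8 ok
(1,5)2 6/8 ok
(1,6)2 4/5 ok
(2,0)2 5/5 ok
(2,1)2 6/6 ok
(2,3)2 4/6 ok
(2,4)1 3/8 ok
(2,5)1 3/8 ok
(2,6)2 3/5 ok
(3,0)2 4/5 ok
(3,1)2 6/7 ok
(3,2)2 6/7 ok
(3,3)2 5/7 ok
(3,4)1 4/8 ok
(3,5)1 5/8 ok
(3,6)2 1/5 unhappy
(4,0)2 3/4 ok
(4,1)1 0/7 unhappy
(4,2)2 7/8 ok
(4,3)2 7/8 ok
(4,4)2 4/8 ok
(4,5)1 5/8 ok
(4,6)1 4/5 ok
(5,1)2 5/7 ok
(5,2)2 6/8 ok
(5,3)2 6/8 ok
(5,4)2 4/8 ok
(5,5)1 6/8 ok
(5,6)1 5/5 ok
(6,0)2 2/2 ok
(6,1)2 3/4 ok
(6,2)1 0/5 unhappy
(6,3)2 3/5 ok
(6,4)1 2/5 ok
(6,5)1 4/5 ok
(6,6)1 3/3 ok
For instance (0,1) has only 1/4 same-type neighbors, below 1/3.

No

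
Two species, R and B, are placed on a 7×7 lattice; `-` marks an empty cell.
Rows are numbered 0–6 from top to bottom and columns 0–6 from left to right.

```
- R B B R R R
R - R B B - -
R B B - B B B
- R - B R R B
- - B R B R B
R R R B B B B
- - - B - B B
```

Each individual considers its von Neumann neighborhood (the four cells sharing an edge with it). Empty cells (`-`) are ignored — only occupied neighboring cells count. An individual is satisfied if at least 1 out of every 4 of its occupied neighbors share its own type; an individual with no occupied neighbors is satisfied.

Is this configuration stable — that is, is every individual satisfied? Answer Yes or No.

(0,1)R 0/1 unhappy
(0,2)B 1/3 ok
(0,3)B 2/3 ok
(0,4)R 1/3 ok
(0,5)R 2/2 ok
(0,6)R 1/1 ok
(1,0)R 1/1 ok
(1,2)R 0/3 unhappy
(1,3)B 2/3 ok
(1,4)B 2/3 ok
(2,0)R 1/2 ok
(2,1)B 1/3 ok
(2,2)B 1/2 ok
(2,4)B 2/3 ok
(2,5)B 2/3 ok
(2,6)B 2/2 ok
(3,1)R 0/1 unhappy
(3,3)B 0/2 unhappy
(3,4)R 1/4 ok
(3,5)R 2/4 ok
(3,6)B 2/3 ok
(4,2)B 0/2 unhappy
(4,3)R 0/4 unhappy
(4,4)B 1/4 ok
(4,5)R 1/4 ok
(4,6)B 2/3 ok
(5,0)R 1/1 ok
(5,1)R 2/2 ok
(5,2)R 1/3 ok
(5,3)B 2/4 ok
(5,4)B 3/3 ok
(5,5)B 3/4 ok
(5,6)B 3/3 ok
(6,3)B 1/1 ok
(6,5)B 2/2 ok
(6,6)B 2/2 ok
For instance (0,1) has only 0/1 same-type neighbors, below 1/4.

No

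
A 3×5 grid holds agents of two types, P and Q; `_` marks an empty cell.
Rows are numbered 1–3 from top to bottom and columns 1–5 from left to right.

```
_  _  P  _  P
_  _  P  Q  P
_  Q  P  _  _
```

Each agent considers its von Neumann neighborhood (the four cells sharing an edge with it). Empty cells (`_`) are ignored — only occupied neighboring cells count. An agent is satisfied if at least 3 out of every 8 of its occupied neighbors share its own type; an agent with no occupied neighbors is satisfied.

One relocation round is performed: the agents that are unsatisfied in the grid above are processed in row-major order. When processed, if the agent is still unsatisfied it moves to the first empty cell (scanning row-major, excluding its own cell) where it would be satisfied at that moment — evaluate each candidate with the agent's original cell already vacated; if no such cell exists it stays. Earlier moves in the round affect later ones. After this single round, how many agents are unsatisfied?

0

Initially unsatisfied (in order): (2,4), (3,2).
  (2,4) → (1,1).
  (3,2) → (1,2).
Resulting grid:
Q Q P _ P
_ _ P _ P
_ _ P _ _
All satisfied now.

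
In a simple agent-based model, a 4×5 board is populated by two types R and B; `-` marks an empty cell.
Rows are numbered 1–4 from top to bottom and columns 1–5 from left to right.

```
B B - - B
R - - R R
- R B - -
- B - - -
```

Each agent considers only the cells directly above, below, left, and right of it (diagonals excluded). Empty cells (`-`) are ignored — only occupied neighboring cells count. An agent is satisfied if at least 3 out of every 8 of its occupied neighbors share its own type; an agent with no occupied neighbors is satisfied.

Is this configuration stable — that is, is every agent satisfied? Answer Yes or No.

No

(1,1)B 1/2 satisfied
(1,2)B 1/1 satisfied
(1,5)B 0/1 not
(2,1)R 0/1 not
(2,4)R 1/1 satisfied
(2,5)R 1/2 satisfied
(3,2)R 0/2 not
(3,3)B 0/1 not
(4,2)B 0/1 not
For instance (1,5) has only 0/1 same-type neighbors, below 3/8.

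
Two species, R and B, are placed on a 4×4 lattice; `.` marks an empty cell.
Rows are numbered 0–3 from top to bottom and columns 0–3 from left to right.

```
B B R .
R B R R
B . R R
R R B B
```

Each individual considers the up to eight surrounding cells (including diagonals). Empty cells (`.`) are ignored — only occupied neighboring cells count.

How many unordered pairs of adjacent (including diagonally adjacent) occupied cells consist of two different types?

16

Scan each occupied cell's neighbors to the right and below (and the two forward diagonals) so each pair is counted once.
From row 0: 5 unlike of 10 pairs (running 5/10).
From row 1: 4 unlike of 10 pairs (running 9/20).
From row 2: 6 unlike of 8 pairs (running 15/28).
From row 3: 1 unlike of 3 pairs (running 16/31).
Total adjacent occupied pairs: 31; unlike-type pairs: 16.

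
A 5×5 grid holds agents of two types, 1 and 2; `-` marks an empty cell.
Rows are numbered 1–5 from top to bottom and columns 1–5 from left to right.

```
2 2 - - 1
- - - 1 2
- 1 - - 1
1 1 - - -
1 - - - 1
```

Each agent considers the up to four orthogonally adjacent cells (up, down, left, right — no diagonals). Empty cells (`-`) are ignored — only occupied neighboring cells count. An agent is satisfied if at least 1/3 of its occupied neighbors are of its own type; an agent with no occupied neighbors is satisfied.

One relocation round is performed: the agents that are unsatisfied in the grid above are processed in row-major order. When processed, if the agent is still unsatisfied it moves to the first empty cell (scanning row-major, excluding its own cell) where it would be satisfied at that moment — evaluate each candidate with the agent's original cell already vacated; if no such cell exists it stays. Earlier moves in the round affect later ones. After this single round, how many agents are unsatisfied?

Initially unsatisfied (in order): (1,5), (2,4), (2,5), (3,5).
  (1,5) → (1,4).
  (2,4): now satisfied by earlier moves; stays.
  (2,5) → (1,3).
  (3,5): now satisfied by earlier moves; stays.
Resulting grid:
2 2 2 1 -
- - - 1 -
- 1 - - 1
1 1 - - -
1 - - - 1
All satisfied now.

0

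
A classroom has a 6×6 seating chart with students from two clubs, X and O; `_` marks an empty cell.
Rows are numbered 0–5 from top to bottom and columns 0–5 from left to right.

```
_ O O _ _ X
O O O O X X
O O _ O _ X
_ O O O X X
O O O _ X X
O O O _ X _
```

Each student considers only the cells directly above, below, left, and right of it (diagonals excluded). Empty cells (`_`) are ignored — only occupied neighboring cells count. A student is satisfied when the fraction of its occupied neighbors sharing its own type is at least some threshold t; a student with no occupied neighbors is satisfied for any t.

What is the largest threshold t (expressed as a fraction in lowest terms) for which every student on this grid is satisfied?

(0,1)O 2/2
(0,2)O 2/2
(0,5)X 1/1
(1,0)O 2/2
(1,1)O 4/4
(1,2)O 3/3
(1,3)O 2/3
(1,4)X 1/2
(1,5)X 3/3
(2,0)O 2/2
(2,1)O 3/3
(2,3)O 2/2
(2,5)X 2/2
(3,1)O 3/3
(3,2)O 3/3
(3,3)O 2/3
(3,4)X 2/3
(3,5)X 3/3
(4,0)O 2/2
(4,1)O 4/4
(4,2)O 3/3
(4,4)X 3/3
(4,5)X 2/2
(5,0)O 2/2
(5,1)O 3/3
(5,2)O 2/2
(5,4)X 1/1
The smallest same-type fraction is 1/2 at (1,4), which reduces to 1/2. Any threshold above that leaves this student unsatisfied.

1/2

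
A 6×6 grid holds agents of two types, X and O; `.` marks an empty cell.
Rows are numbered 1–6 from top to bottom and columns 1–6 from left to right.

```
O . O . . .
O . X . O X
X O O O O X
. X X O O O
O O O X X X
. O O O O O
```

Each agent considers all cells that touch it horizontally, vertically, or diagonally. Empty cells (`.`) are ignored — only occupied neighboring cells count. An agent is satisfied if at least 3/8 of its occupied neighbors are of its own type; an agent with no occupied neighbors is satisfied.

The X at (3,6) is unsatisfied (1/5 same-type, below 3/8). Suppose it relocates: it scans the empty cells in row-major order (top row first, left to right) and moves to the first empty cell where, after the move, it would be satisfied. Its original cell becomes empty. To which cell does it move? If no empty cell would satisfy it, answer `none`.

(1,5)

Vacating (3,6). Empty cells in order:
  (1,2): 1/4 same-type → still unsatisfied.
  (1,4): 1/3 same-type → still unsatisfied.
  (1,5): 1/2 same-type → satisfied — stop here.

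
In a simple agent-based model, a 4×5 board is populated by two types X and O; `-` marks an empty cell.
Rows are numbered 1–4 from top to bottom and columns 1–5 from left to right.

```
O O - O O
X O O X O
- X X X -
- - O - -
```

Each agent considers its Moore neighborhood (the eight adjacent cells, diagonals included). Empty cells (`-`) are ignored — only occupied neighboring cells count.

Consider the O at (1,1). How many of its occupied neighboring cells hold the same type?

2

Occupied neighbors of (1,1): (1,2)=O, (2,1)=X, (2,2)=O.
Same type (O): 2 of 3.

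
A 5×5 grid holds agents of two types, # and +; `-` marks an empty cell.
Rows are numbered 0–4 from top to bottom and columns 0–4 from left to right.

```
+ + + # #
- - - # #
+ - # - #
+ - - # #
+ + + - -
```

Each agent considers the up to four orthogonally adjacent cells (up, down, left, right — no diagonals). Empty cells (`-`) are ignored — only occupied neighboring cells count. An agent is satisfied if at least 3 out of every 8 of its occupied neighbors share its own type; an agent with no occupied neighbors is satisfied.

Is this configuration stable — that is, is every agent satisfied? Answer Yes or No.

Row 0: (0,0)+ 1/1 ✓ · (0,1)+ 2/2 ✓ · (0,2)+ 1/2 ✓ · (0,3)# 2/3 ✓ · (0,4)# 2/2 ✓
Row 1: (1,3)# 2/2 ✓ · (1,4)# 3/3 ✓
Row 2: (2,0)+ 1/1 ✓ · (2,2)# 0/0 ✓ · (2,4)# 2/2 ✓
Row 3: (3,0)+ 2/2 ✓ · (3,3)# 1/1 ✓ · (3,4)# 2/2 ✓
Row 4: (4,0)+ 2/2 ✓ · (4,1)+ 2/2 ✓ · (4,2)+ 1/1 ✓
All meet the threshold, so the configuration is stable.

Yes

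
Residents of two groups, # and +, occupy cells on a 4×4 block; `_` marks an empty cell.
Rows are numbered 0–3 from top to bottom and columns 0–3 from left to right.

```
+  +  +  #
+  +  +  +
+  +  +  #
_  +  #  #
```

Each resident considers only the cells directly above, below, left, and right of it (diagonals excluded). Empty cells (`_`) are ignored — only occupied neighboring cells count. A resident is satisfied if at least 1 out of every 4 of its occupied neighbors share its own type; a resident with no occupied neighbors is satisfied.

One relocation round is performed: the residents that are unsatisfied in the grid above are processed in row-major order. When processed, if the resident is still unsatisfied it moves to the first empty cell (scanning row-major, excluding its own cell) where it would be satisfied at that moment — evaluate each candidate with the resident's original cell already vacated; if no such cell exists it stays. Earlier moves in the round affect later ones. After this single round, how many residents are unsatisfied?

Initially unsatisfied (in order): (0,3).
  (0,3): no empty cell satisfies it; stays.
Resulting grid:
+ + + #
+ + + +
+ + + #
_ + # #
Unsatisfied now: (0,3).

1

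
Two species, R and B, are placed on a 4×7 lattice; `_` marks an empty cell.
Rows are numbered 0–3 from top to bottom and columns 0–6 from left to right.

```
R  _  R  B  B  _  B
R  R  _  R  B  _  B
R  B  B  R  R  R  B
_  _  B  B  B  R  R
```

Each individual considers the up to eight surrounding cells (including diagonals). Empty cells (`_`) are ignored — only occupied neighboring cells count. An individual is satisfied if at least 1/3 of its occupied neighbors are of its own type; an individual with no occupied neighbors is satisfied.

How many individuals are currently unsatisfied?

3

(0,0)R 2/2 ok
(0,2)R 2/3 ok
(0,3)B 2/4 ok
(0,4)B 2/3 ok
(0,6)B 1/1 ok
(1,0)R 3/4 ok
(1,1)R 4/6 ok
(1,3)R 3/7 ok
(1,4)B 2/6 ok
(1,6)B 2/3 ok
(2,0)R 2/3 ok
(2,1)B 2/5 ok
(2,2)B 3/6 ok
(2,3)R 2/7 unhappy
(2,4)R 4/7 ok
(2,5)R 3/7 ok
(2,6)B 1/4 unhappy
(3,2)B 3/4 ok
(3,3)B 3/5 ok
(3,4)B 1/5 unhappy
(3,5)R 3/5 ok
(3,6)R 2/3 ok
Unsatisfied: (2,3), (2,6), (3,4) — 3 in total.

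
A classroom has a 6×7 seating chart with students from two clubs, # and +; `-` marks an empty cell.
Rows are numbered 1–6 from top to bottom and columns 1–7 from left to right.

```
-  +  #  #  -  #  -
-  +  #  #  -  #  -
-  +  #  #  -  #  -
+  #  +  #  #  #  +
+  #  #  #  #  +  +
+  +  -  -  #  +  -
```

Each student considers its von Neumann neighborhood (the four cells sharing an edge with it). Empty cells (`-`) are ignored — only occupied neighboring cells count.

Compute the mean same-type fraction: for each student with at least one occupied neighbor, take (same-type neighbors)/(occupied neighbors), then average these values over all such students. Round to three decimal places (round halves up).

Row 1: (1,2)+ 1/2 · (1,3)# 2/3 · (1,4)# 2/2 · (1,6)# 1/1
Row 2: (2,2)+ 2/3 · (2,3)# 3/4 · (2,4)# 3/3 · (2,6)# 2/2
Row 3: (3,2)+ 1/3 · (3,3)# 2/4 · (3,4)# 3/3 · (3,6)# 2/2
Row 4: (4,1)+ 1/2 · (4,2)# 1/4 · (4,3)+ 0/4 · (4,4)# 3/4 · (4,5)# 3/3 · (4,6)# 2/4 · (4,7)+ 1/2
Row 5: (5,1)+ 2/3 · (5,2)# 2/4 · (5,3)# 2/3 · (5,4)# 3/3 · (5,5)# 3/4 · (5,6)+ 2/4 · (5,7)+ 2/2
Row 6: (6,1)+ 2/2 · (6,2)+ 1/2 · (6,5)# 1/2 · (6,6)+ 1/2
Sum over 30 students: 1/2 + 2/3 + 2/2 + 1/1 + 2/3 + 3/4 + 3/3 + 2/2 + 1/3 + 2/4 + 3/3 + 2/2 + 1/2 + 1/4 + 0/4 + 3/4 + 3/3 + 2/4 + 1/2 + 2/3 + 2/4 + 2/3 + 3/3 + 3/4 + 2/4 + 2/2 + 2/2 + 1/2 + 1/2 + 1/2 = 41/2; mean = 41/2 ÷ 30 = 41/60 = 0.683333… → 0.683.

0.683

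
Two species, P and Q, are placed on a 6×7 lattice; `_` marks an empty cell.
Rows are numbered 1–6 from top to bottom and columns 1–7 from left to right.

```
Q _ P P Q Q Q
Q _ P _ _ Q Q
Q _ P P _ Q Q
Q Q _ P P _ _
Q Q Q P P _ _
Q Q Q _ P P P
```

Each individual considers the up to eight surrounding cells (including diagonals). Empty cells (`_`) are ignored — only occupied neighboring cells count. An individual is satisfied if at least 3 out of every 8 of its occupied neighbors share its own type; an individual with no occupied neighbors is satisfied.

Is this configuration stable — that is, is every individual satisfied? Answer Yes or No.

Yes

(1,1)Q 1/1 satisfied
(1,3)P 2/2 satisfied
(1,4)P 2/3 satisfied
(1,5)Q 2/3 satisfied
(1,6)Q 4/4 satisfied
(1,7)Q 3/3 satisfied
(2,1)Q 2/2 satisfied
(2,3)P 4/4 satisfied
(2,6)Q 6/6 satisfied
(2,7)Q 5/5 satisfied
(3,1)Q 3/3 satisfied
(3,3)P 3/4 satisfied
(3,4)P 4/4 satisfied
(3,6)Q 3/4 satisfied
(3,7)Q 3/3 satisfied
(4,1)Q 4/4 satisfied
(4,2)Q 5/6 satisfied
(4,4)P 5/6 satisfied
(4,5)P 4/5 satisfied
(5,1)Q 5/5 satisfied
(5,2)Q 7/7 satisfied
(5,3)Q 4/6 satisfied
(5,4)P 4/6 satisfied
(5,5)P 5/5 satisfied
(6,1)Q 3/3 satisfied
(6,2)Q 5/5 satisfied
(6,3)Q 3/4 satisfied
(6,5)P 3/3 satisfied
(6,6)P 3/3 satisfied
(6,7)P 1/1 satisfied
All meet the threshold, so the configuration is stable.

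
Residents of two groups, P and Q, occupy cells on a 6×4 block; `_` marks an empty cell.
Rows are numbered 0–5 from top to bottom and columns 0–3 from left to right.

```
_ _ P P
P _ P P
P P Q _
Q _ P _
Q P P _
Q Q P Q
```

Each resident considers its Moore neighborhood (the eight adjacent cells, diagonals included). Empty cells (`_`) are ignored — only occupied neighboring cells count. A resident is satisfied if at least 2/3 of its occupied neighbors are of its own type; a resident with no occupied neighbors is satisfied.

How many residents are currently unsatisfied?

7

Row 0: (0,2)P 3/3 satisfied · (0,3)P 3/3 satisfied
Row 1: (1,0)P 2/2 satisfied · (1,2)P 4/5 satisfied · (1,3)P 3/4 satisfied
Row 2: (2,0)P 2/3 satisfied · (2,1)P 4/6 satisfied · (2,2)Q 0/4 not
Row 3: (3,0)Q 1/4 not · (3,2)P 3/4 satisfied
Row 4: (4,0)Q 3/4 satisfied · (4,1)P 3/7 not · (4,2)P 3/5 not
Row 5: (5,0)Q 2/3 satisfied · (5,1)Q 2/5 not · (5,2)P 2/4 not · (5,3)Q 0/2 not
Unsatisfied: (2,2), (3,0), (4,1), (4,2), (5,1), (5,2), (5,3) — 7 in total.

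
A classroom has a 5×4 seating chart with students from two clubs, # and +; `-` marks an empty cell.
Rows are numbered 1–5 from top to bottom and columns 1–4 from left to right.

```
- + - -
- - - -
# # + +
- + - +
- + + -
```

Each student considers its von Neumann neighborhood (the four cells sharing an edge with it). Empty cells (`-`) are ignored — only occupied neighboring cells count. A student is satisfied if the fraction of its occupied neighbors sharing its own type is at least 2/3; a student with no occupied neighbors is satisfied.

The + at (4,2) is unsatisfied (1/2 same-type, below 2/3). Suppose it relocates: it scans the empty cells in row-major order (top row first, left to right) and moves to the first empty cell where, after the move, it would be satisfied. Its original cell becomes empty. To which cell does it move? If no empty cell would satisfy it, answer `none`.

Vacating (4,2). Empty cells in order:
  (1,1): 1/1 same-type → satisfied — stop here.

(1,1)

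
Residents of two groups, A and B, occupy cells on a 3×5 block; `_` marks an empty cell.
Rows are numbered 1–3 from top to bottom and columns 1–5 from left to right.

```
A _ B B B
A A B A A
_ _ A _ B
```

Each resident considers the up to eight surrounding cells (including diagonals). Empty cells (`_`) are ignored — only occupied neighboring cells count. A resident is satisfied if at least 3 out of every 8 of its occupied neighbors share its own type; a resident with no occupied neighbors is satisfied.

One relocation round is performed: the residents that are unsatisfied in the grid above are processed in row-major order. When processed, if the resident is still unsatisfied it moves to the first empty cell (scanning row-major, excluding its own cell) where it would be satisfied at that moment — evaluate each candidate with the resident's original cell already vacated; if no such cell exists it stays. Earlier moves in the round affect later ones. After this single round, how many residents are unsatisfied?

1

Initially unsatisfied (in order): (1,5), (2,4), (2,5), (3,5).
  (1,5) → (1,2).
  (2,4) → (1,5).
  (2,5) → (3,1).
  (3,5): now satisfied by earlier moves; stays.
Resulting grid:
A B B B A
A A B _ _
A _ A _ B
Unsatisfied now: (1,5).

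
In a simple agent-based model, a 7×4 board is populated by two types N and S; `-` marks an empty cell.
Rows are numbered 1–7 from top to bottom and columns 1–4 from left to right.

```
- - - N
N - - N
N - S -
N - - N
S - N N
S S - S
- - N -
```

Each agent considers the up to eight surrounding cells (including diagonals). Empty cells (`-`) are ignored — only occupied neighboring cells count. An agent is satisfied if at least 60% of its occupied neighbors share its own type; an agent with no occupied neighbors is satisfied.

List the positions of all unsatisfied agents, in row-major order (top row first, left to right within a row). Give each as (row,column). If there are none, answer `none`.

(1,4)N 1/1 ok
(2,1)N 1/1 ok
(2,4)N 1/2 unhappy
(3,1)N 2/2 ok
(3,3)S 0/2 unhappy
(4,1)N 1/2 unhappy
(4,4)N 2/3 ok
(5,1)S 2/3 ok
(5,3)N 2/4 unhappy
(5,4)N 2/3 ok
(6,1)S 2/2 ok
(6,2)S 2/4 unhappy
(6,4)S 0/3 unhappy
(7,3)N 0/2 unhappy

(2,4), (3,3), (4,1), (5,3), (6,2), (6,4), (7,3)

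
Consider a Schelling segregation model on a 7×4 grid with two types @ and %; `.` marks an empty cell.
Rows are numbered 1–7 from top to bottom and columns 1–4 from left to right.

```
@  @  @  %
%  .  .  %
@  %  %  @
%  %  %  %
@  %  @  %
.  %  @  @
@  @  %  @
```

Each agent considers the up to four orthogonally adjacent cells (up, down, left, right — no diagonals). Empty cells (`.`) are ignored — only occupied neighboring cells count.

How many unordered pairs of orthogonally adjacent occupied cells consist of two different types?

19

Scan each occupied cell's neighbors to the right and below so each pair is counted once.
From row 1: 2 unlike of 5 pairs (running 2/5).
From row 2: 2 unlike of 2 pairs (running 4/7).
From row 3: 4 unlike of 7 pairs (running 8/14).
From row 4: 2 unlike of 7 pairs (running 10/21).
From row 5: 4 unlike of 6 pairs (running 14/27).
From row 6: 3 unlike of 5 pairs (running 17/32).
From row 7: 2 unlike of 3 pairs (running 19/35).
Total adjacent occupied pairs: 35; unlike-type pairs: 19.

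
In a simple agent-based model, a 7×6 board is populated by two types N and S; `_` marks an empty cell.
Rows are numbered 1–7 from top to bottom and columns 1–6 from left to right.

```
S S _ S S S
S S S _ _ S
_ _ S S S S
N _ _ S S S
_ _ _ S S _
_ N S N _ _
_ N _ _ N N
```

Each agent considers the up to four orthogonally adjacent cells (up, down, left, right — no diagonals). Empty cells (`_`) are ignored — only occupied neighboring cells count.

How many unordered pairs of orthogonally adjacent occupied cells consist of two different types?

3

Scan each occupied cell's neighbors to the right and below so each pair is counted once.
From row 1: 0 unlike of 6 pairs (running 0/6).
From row 2: 0 unlike of 4 pairs (running 0/10).
From row 3: 0 unlike of 6 pairs (running 0/16).
From row 4: 0 unlike of 4 pairs (running 0/20).
From row 5: 1 unlike of 2 pairs (running 1/22).
From row 6: 2 unlike of 3 pairs (running 3/25).
From row 7: 0 unlike of 1 pairs (running 3/26).
Total adjacent occupied pairs: 26; unlike-type pairs: 3.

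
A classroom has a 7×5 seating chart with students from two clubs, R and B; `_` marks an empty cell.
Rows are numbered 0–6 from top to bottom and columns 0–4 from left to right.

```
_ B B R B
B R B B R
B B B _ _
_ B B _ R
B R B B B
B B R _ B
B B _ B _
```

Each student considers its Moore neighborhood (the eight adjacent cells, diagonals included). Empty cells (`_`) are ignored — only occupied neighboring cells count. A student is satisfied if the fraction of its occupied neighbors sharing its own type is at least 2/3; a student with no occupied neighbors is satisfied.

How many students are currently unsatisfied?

Row 0: (0,1)B 3/4 ✓ · (0,2)B 3/5 ✗ · (0,3)R 1/5 ✗ · (0,4)B 1/3 ✗
Row 1: (1,0)B 3/4 ✓ · (1,1)R 0/7 ✗ · (1,2)B 5/7 ✓ · (1,3)B 4/6 ✓ · (1,4)R 1/3 ✗
Row 2: (2,0)B 3/4 ✓ · (2,1)B 6/7 ✓ · (2,2)B 5/6 ✓
Row 3: (3,1)B 6/7 ✓ · (3,2)B 5/6 ✓ · (3,4)R 0/2 ✗
Row 4: (4,0)B 3/4 ✓ · (4,1)R 1/7 ✗ · (4,2)B 4/6 ✓ · (4,3)B 4/6 ✓ · (4,4)B 2/3 ✓
Row 5: (5,0)B 4/5 ✓ · (5,1)B 5/7 ✓ · (5,2)R 1/6 ✗ · (5,4)B 3/3 ✓
Row 6: (6,0)B 3/3 ✓ · (6,1)B 3/4 ✓ · (6,3)B 1/2 ✗
Unsatisfied: (0,2), (0,3), (0,4), (1,1), (1,4), (3,4), (4,1), (5,2), (6,3) — 9 in total.

9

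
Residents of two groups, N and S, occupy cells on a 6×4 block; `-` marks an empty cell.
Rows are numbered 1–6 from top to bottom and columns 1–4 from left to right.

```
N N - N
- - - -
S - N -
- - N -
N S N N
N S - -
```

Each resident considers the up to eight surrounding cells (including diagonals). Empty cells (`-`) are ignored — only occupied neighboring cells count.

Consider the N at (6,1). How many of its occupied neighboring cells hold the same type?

1

Occupied neighbors of (6,1): (5,1)=N, (5,2)=S, (6,2)=S.
Same type (N): 1 of 3.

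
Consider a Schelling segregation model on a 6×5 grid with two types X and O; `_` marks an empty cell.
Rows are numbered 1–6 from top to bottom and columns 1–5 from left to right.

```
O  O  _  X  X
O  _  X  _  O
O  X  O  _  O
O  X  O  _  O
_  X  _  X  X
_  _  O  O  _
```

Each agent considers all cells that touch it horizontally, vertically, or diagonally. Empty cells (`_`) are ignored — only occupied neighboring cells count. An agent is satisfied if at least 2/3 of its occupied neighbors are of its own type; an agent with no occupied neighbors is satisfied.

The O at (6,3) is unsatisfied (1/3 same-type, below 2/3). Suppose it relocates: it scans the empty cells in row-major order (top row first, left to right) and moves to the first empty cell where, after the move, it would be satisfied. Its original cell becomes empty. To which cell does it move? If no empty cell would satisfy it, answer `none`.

Vacating (6,3). Empty cells in order:
  (1,3): 1/3 same-type → still unsatisfied.
  (2,2): 5/7 same-type → satisfied — stop here.

(2,2)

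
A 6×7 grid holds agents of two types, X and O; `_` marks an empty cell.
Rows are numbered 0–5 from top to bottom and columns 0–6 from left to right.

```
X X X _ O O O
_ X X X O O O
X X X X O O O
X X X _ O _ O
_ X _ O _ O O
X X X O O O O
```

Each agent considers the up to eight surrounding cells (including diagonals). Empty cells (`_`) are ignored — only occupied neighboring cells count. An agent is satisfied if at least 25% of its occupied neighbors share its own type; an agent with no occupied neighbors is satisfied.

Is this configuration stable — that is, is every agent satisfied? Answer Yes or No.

Yes

Row 0: (0,0)X 2/2 ✓ · (0,1)X 4/4 ✓ · (0,2)X 4/4 ✓ · (0,4)O 3/4 ✓ · (0,5)O 5/5 ✓ · (0,6)O 3/3 ✓
Row 1: (1,1)X 7/7 ✓ · (1,2)X 7/7 ✓ · (1,3)X 4/7 ✓ · (1,4)O 5/7 ✓ · (1,5)O 8/8 ✓ · (1,6)O 5/5 ✓
Row 2: (2,0)X 4/4 ✓ · (2,1)X 7/7 ✓ · (2,2)X 7/7 ✓ · (2,3)X 4/7 ✓ · (2,4)O 4/6 ✓ · (2,5)O 7/7 ✓ · (2,6)O 4/4 ✓
Row 3: (3,0)X 4/4 ✓ · (3,1)X 6/6 ✓ · (3,2)X 5/6 ✓ · (3,4)O 4/5 ✓ · (3,6)O 4/4 ✓
Row 4: (4,1)X 6/6 ✓ · (4,3)O 3/5 ✓ · (4,5)O 6/6 ✓ · (4,6)O 4/4 ✓
Row 5: (5,0)X 2/2 ✓ · (5,1)X 3/3 ✓ · (5,2)X 2/4 ✓ · (5,3)O 2/3 ✓ · (5,4)O 4/4 ✓ · (5,5)O 4/4 ✓ · (5,6)O 3/3 ✓
All meet the threshold, so the configuration is stable.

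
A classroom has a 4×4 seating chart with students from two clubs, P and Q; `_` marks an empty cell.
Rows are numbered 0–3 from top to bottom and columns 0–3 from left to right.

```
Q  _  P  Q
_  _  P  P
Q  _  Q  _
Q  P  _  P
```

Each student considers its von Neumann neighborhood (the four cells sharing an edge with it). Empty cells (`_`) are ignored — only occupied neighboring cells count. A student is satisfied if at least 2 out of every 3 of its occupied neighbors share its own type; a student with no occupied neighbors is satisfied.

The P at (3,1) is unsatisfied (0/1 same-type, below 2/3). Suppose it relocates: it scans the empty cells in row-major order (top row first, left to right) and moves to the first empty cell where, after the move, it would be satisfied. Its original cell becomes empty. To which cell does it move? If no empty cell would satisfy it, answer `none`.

(1,1)

Vacating (3,1). Empty cells in order:
  (0,1): 1/2 same-type → still unsatisfied.
  (1,0): 0/2 same-type → still unsatisfied.
  (1,1): 1/1 same-type → satisfied — stop here.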